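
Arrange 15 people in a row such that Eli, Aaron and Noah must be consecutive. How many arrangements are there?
Treat the 3 as one block: (15-3+1)! × 3! = 6227020800 × 6 = 37362124800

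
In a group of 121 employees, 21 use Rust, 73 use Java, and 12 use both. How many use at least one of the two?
|A∪B| = |A| + |B| - |A∩B| = 21 + 73 - 12 = 82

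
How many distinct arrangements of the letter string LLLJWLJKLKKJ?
12! / (3! × 1! × 3! × 5!) = 110880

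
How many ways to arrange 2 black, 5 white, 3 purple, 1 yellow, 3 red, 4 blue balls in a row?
18! / (2! × 5! × 3! × 1! × 3! × 4!) = 30875644800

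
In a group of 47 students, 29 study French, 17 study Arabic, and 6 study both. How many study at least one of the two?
|A∪B| = |A| + |B| - |A∩B| = 29 + 17 - 6 = 40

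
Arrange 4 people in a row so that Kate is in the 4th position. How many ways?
Fix one position: (4-1)! = 6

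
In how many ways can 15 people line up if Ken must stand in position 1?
Fix one position: (15-1)! = 87178291200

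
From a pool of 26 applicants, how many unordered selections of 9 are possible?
C(26,9) = 26!/(9!×17!) = 3124550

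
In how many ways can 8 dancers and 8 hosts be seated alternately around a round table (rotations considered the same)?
Fix one of the dancers: (8-1)! ways for the remaining dancers, × 8! ways for the hosts = 5040 × 40320 = 203212800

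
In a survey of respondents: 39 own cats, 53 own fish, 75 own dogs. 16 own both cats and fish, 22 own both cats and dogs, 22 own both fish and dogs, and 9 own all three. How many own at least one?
|A∪B∪C| = 39+53+75-16-22-22+9 = 116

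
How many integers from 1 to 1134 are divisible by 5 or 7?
⌊1134/5⌋ + ⌊1134/7⌋ - ⌊1134/35⌋ = 226 + 162 - 32 = 356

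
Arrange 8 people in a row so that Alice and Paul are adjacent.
Treat as block: (8-1)! × 2! = 5040 × 2 = 10080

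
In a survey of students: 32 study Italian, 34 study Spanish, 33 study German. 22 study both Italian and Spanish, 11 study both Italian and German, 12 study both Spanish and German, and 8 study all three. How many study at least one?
|A∪B∪C| = 32+34+33-22-11-12+8 = 62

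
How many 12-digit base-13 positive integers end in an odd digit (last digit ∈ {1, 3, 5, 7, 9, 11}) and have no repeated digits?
Last∈{1,3,5,7,9,11}. Last=0: 0. Last nonzero: 6×11×P(11,10) = 2634508800. Total = 2634508800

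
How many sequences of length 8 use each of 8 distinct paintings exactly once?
8! = 40320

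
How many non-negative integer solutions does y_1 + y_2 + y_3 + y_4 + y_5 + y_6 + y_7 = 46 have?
C(46+7-1, 7-1) = C(52, 6) = 20358520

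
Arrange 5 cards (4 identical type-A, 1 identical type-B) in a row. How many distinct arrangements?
5! / (4! × 1!) = 5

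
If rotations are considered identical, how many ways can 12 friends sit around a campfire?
Circular: fix one position, arrange the rest. (12-1)! = 39916800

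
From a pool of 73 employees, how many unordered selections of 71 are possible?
C(73,71) = 73!/(71!×2!) = 2628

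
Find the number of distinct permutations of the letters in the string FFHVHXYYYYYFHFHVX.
17! / (4! × 5! × 4! × 2! × 2!) = 1286485200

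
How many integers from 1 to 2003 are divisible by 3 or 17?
⌊2003/3⌋ + ⌊2003/17⌋ - ⌊2003/51⌋ = 667 + 117 - 39 = 745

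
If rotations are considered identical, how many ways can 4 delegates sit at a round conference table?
Circular: fix one position, arrange the rest. (4-1)! = 6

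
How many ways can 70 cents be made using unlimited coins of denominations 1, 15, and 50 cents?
Coefficient of x^70 in 1/(1-x^1) · 1/(1-x^15) · 1/(1-x^50). Case on j = number of 50-cent coins (j = 0..1); remainder r = 70 - 50j is made from {1,15} in ⌊r/15⌋+1 ways. r = 70, 20 → 5 + 2 = 7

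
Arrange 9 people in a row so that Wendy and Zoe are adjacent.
Treat as block: (9-1)! × 2! = 40320 × 2 = 80640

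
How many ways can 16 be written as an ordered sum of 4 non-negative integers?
C(16+4-1, 4-1) = C(19, 3) = 969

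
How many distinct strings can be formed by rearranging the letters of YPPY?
4! / (2! × 2!) = 6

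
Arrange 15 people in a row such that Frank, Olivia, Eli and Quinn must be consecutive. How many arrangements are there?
Treat the 4 as one block: (15-4+1)! × 4! = 479001600 × 24 = 11496038400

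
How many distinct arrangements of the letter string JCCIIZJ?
7! / (2! × 2! × 2! × 1!) = 630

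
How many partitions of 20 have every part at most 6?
Let r_j(i) = number of partitions of i into parts ≤ j, for i = 0..20. r_1(i) = 1 for all i; r_j(i) = r_{j-1}(i) + r_j(i-j). Rows j = 2..6: ≤2: 1 1 2 2 3 3 4 4 5 5 6 6 7 7 8 8 9 9 10 10 11; ≤3: 1 1 2 3 4 5 7 8 10 12 14 16 19 21 24 27 30 33 37 40 44; ≤4: 1 1 2 3 5 6 9 11 15 18 23 27 34 39 47 54 64 72 84 94 108; ≤5: 1 1 2 3 5 7 10 13 18 23 30 37 47 57 70 84 101 119 141 164 192; ≤6: 1 1 2 3 5 7 11 14 20 26 35 44 58 71 90 110 136 163 199 235 282. r_6(20) = 282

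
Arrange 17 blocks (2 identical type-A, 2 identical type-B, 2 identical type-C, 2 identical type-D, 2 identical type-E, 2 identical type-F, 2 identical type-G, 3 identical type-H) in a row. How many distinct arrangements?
17! / (2! × 2! × 2! × 2! × 2! × 2! × 2! × 3!) = 463134672000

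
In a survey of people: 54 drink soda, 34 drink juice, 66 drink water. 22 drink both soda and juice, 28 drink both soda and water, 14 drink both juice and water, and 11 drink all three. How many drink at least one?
|A∪B∪C| = 54+34+66-22-28-14+11 = 101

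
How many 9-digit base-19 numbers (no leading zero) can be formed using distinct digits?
First digit: 18 choices (nonzero). Then descending: 18 × 18 × 17 × 16 × 15 × 14 × 13 × 12 × 11 = 31757806080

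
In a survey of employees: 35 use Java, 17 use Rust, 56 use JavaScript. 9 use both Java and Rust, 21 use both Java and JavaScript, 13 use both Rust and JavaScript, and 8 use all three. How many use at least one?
|A∪B∪C| = 35+17+56-9-21-13+8 = 73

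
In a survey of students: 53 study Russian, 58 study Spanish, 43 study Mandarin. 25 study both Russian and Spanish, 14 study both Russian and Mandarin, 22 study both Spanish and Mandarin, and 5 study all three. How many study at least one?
|A∪B∪C| = 53+58+43-25-14-22+5 = 98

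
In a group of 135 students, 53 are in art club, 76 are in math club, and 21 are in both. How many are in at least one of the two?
|A∪B| = |A| + |B| - |A∩B| = 53 + 76 - 21 = 108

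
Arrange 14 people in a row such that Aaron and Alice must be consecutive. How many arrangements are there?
Treat the 2 as one block: (14-2+1)! × 2! = 6227020800 × 2 = 12454041600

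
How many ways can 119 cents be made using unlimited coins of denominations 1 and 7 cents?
Coefficient of x^119 in 1/(1-x^1) · 1/(1-x^7). Use j coins of 7 for j = 0..⌊119/7⌋ = 17, the rest in 1s: 17 + 1 = 18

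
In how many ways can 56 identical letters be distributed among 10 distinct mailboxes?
C(56+10-1, 10-1) = C(65, 9) = 31966749880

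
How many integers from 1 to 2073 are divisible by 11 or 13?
⌊2073/11⌋ + ⌊2073/13⌋ - ⌊2073/143⌋ = 188 + 159 - 14 = 333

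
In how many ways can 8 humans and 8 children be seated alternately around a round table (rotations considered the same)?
Fix one of the humans: (8-1)! ways for the remaining humans, × 8! ways for the children = 5040 × 40320 = 203212800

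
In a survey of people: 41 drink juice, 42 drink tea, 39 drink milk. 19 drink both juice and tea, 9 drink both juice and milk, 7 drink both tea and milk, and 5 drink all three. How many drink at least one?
|A∪B∪C| = 41+42+39-19-9-7+5 = 92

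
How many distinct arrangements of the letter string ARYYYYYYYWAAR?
13! / (3! × 2! × 7! × 1!) = 102960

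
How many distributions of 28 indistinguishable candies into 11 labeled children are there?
C(28+11-1, 11-1) = C(38, 10) = 472733756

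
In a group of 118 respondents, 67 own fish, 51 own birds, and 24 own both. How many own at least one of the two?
|A∪B| = |A| + |B| - |A∩B| = 67 + 51 - 24 = 94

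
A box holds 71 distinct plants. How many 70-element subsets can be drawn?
C(71,70) = 71!/(70!×1!) = 71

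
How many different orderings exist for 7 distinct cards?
7! = 5040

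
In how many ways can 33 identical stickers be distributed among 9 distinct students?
C(33+9-1, 9-1) = C(41, 8) = 95548245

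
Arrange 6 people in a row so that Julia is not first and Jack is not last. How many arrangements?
By inclusion-exclusion: 6! - 2×(6-1)! + (6-2)! = 720 - 240 + 24 = 504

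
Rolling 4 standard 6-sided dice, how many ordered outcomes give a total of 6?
Coefficient of x^6 in (x + x² + ... + x^6)^4. By inclusion-exclusion on dice exceeding 6: Σ_j (-1)^j C(4,j)·C(6-1-6j, 3) = C(4,0)·C(5,3) = 1·10 = 10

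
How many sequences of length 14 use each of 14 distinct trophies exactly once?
14! = 87178291200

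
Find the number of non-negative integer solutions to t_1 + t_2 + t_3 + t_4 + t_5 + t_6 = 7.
C(7+6-1, 6-1) = C(12, 5) = 792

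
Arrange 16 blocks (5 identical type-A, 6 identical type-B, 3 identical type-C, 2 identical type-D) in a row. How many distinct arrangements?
16! / (5! × 6! × 3! × 2!) = 20180160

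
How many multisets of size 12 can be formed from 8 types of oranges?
C(12+8-1, 8-1) = C(19, 7) = 50388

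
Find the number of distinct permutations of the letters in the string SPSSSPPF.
8! / (1! × 3! × 4!) = 280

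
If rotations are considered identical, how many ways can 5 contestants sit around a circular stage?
Circular: fix one position, arrange the rest. (5-1)! = 24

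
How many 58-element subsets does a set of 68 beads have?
C(68,58) = 68!/(58!×10!) = 290752384208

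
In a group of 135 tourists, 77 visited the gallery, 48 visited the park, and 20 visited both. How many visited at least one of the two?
|A∪B| = |A| + |B| - |A∩B| = 77 + 48 - 20 = 105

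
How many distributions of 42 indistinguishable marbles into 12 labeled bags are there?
C(42+12-1, 12-1) = C(53, 11) = 76223753060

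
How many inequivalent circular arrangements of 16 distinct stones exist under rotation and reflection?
(16-1)!/2 = 1307674368000/2 = 653837184000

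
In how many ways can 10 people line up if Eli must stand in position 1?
Fix one position: (10-1)! = 362880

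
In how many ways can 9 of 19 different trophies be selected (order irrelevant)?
C(19,9) = 19!/(9!×10!) = 92378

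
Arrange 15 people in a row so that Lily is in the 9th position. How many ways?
Fix one position: (15-1)! = 87178291200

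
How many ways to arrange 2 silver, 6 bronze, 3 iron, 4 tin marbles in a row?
15! / (2! × 6! × 3! × 4!) = 6306300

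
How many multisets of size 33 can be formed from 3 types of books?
C(33+3-1, 3-1) = C(35, 2) = 595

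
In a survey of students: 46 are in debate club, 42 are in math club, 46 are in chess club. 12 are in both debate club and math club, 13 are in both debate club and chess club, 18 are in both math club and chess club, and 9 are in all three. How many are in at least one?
|A∪B∪C| = 46+42+46-12-13-18+9 = 100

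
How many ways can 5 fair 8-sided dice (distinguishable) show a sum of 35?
Coefficient of x^35 in (x + x² + ... + x^8)^5. By inclusion-exclusion on dice exceeding 8: Σ_j (-1)^j C(5,j)·C(35-1-8j, 4) = C(5,0)·C(34,4) - C(5,1)·C(26,4) + C(5,2)·C(18,4) - C(5,3)·C(10,4) = 1·46376 - 5·14950 + 10·3060 - 10·210 = 126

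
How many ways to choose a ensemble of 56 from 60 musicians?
C(60,56) = 60!/(56!×4!) = 487635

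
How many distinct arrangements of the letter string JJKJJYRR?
8! / (4! × 1! × 1! × 2!) = 840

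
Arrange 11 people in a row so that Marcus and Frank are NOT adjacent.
Total - adjacent = 11! - (11-1)!×2 = 39916800 - 7257600 = 32659200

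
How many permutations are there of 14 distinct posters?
14! = 87178291200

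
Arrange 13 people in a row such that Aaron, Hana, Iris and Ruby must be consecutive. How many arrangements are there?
Treat the 4 as one block: (13-4+1)! × 4! = 3628800 × 24 = 87091200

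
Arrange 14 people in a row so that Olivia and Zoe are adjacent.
Treat as block: (14-1)! × 2! = 6227020800 × 2 = 12454041600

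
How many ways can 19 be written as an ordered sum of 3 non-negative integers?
C(19+3-1, 3-1) = C(21, 2) = 210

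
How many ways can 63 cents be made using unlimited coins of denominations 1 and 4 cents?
Coefficient of x^63 in 1/(1-x^1) · 1/(1-x^4). Use j coins of 4 for j = 0..⌊63/4⌋ = 15, the rest in 1s: 15 + 1 = 16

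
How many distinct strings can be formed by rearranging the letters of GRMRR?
5! / (1! × 1! × 3!) = 20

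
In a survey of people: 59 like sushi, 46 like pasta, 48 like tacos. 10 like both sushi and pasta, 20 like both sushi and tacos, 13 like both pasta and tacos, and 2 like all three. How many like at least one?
|A∪B∪C| = 59+46+48-10-20-13+2 = 112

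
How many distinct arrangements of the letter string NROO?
4! / (1! × 2! × 1!) = 12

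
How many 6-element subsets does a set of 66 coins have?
C(66,6) = 66!/(6!×60!) = 90858768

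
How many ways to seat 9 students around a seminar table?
Circular: fix one position, arrange the rest. (9-1)! = 40320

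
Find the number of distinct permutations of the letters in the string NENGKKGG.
8! / (3! × 2! × 2! × 1!) = 1680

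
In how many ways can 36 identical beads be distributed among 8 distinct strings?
C(36+8-1, 8-1) = C(43, 7) = 32224114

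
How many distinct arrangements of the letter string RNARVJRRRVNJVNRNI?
17! / (1! × 3! × 1! × 6! × 4! × 2!) = 1715313600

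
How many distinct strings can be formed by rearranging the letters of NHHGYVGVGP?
10! / (1! × 2! × 3! × 1! × 1! × 2!) = 151200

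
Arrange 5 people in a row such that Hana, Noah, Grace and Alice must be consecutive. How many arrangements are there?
Treat the 4 as one block: (5-4+1)! × 4! = 2 × 24 = 48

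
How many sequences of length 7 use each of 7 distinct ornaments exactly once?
7! = 5040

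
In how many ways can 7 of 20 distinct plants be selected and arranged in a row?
P(20,7) = 20!/(20-7)! = 390700800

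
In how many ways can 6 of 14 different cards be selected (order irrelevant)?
C(14,6) = 14!/(6!×8!) = 3003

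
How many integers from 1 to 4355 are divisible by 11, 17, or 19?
⌊4355/11⌋+⌊4355/17⌋+⌊4355/19⌋ - ⌊4355/187⌋-⌊4355/209⌋-⌊4355/323⌋ + ⌊4355/3553⌋ = 395+256+229 - 23-20-13 + 1 = 825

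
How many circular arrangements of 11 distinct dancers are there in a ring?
Circular: fix one position, arrange the rest. (11-1)! = 3628800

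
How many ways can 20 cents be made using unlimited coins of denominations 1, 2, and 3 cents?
Coefficient of x^20 in 1/(1-x^1) · 1/(1-x^2) · 1/(1-x^3). Case on j = number of 3-cent coins (j = 0..6); remainder r = 20 - 3j is made from {1,2} in ⌊r/2⌋+1 ways. r = 20, 17, 14, 11, 8, 5, 2 → 11 + 9 + 8 + 6 + 5 + 3 + 2 = 44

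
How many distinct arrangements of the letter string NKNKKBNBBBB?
11! / (5! × 3! × 3!) = 9240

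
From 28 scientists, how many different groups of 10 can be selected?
C(28,10) = 28!/(10!×18!) = 13123110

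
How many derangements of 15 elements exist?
!15 = Σ_{j=0}^{15} (-1)^j·15!/j! = 1307674368000 - 1307674368000 + 653837184000 - 217945728000 + 54486432000 - 10897286400 + 1816214400 - 259459200 + 32432400 - 3603600 + 360360 - 32760 + 2730 - 210 + 15 - 1 = 481066515734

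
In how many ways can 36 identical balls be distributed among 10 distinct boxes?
C(36+10-1, 10-1) = C(45, 9) = 886163135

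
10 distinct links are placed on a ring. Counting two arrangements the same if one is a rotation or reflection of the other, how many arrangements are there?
(10-1)!/2 = 362880/2 = 181440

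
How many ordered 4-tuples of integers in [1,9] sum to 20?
Coefficient of x^20 in (x + x² + ... + x^9)^4. By inclusion-exclusion on dice exceeding 9: Σ_j (-1)^j C(4,j)·C(20-1-9j, 3) = C(4,0)·C(19,3) - C(4,1)·C(10,3) = 1·969 - 4·120 = 489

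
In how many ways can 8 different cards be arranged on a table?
8! = 40320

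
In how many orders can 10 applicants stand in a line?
10! = 3628800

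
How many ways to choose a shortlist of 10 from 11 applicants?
C(11,10) = 11!/(10!×1!) = 11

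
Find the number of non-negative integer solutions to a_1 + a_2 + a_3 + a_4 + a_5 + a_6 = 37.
C(37+6-1, 6-1) = C(42, 5) = 850668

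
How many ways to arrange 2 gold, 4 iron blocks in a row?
6! / (2! × 4!) = 15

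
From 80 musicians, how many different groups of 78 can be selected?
C(80,78) = 80!/(78!×2!) = 3160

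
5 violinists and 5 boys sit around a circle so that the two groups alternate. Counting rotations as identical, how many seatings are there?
Fix one of the violinists: (5-1)! ways for the remaining violinists, × 5! ways for the boys = 24 × 120 = 2880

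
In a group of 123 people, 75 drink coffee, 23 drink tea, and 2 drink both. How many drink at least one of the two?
|A∪B| = |A| + |B| - |A∩B| = 75 + 23 - 2 = 96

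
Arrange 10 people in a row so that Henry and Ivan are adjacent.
Treat as block: (10-1)! × 2! = 362880 × 2 = 725760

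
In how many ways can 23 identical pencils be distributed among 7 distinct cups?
C(23+7-1, 7-1) = C(29, 6) = 475020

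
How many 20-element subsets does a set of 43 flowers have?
C(43,20) = 43!/(20!×23!) = 960566918220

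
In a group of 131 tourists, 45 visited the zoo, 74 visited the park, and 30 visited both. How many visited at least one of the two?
|A∪B| = |A| + |B| - |A∩B| = 45 + 74 - 30 = 89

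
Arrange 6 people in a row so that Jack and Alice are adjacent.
Treat as block: (6-1)! × 2! = 120 × 2 = 240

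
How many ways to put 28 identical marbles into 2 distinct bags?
C(28+2-1, 2-1) = C(29, 1) = 29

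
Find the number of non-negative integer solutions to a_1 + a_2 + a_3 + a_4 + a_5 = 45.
C(45+5-1, 5-1) = C(49, 4) = 211876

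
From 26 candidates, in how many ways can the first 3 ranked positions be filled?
P(26,3) = 26!/(26-3)! = 15600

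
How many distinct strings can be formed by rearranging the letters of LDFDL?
5! / (1! × 2! × 2!) = 30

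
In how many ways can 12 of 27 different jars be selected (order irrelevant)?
C(27,12) = 27!/(12!×15!) = 17383860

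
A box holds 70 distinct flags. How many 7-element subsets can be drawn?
C(70,7) = 70!/(7!×63!) = 1198774720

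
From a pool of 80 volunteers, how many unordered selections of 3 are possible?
C(80,3) = 80!/(3!×77!) = 82160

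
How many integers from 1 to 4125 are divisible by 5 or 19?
⌊4125/5⌋ + ⌊4125/19⌋ - ⌊4125/95⌋ = 825 + 217 - 43 = 999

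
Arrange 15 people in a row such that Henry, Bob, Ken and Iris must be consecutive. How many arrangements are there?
Treat the 4 as one block: (15-4+1)! × 4! = 479001600 × 24 = 11496038400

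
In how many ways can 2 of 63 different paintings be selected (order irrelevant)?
C(63,2) = 63!/(2!×61!) = 1953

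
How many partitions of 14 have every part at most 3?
Let r_j(i) = number of partitions of i into parts ≤ j, for i = 0..14. r_1(i) = 1 for all i; r_j(i) = r_{j-1}(i) + r_j(i-j). Rows j = 2..3: ≤2: 1 1 2 2 3 3 4 4 5 5 6 6 7 7 8; ≤3: 1 1 2 3 4 5 7 8 10 12 14 16 19 21 24. r_3(14) = 24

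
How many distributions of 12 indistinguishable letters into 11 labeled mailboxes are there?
C(12+11-1, 11-1) = C(22, 10) = 646646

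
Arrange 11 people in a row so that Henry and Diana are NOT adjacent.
Total - adjacent = 11! - (11-1)!×2 = 39916800 - 7257600 = 32659200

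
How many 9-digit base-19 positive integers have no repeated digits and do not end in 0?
Last digit: 18 nonzero choices. First digit: 17 (nonzero, ≠last). Middle 7: P(17,7) = 98017920. Total = 29993483520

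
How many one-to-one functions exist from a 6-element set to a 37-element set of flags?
P(37,6) = 37!/(37-6)! = 1673844480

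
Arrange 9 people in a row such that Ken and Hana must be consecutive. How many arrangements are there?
Treat the 2 as one block: (9-2+1)! × 2! = 40320 × 2 = 80640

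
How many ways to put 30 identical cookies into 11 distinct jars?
C(30+11-1, 11-1) = C(40, 10) = 847660528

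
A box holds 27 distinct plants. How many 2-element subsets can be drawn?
C(27,2) = 27!/(2!×25!) = 351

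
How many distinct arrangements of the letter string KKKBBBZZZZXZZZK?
15! / (3! × 1! × 7! × 4!) = 1801800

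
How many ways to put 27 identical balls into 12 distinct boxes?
C(27+12-1, 12-1) = C(38, 11) = 1203322288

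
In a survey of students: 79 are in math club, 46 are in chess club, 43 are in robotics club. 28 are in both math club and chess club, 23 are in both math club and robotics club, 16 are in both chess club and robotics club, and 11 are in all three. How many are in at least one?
|A∪B∪C| = 79+46+43-28-23-16+11 = 112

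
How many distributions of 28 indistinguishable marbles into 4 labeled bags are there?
C(28+4-1, 4-1) = C(31, 3) = 4495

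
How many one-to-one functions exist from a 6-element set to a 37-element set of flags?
P(37,6) = 37!/(37-6)! = 1673844480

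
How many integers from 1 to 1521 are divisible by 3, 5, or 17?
⌊1521/3⌋+⌊1521/5⌋+⌊1521/17⌋ - ⌊1521/15⌋-⌊1521/51⌋-⌊1521/85⌋ + ⌊1521/255⌋ = 507+304+89 - 101-29-17 + 5 = 758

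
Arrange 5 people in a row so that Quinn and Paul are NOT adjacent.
Total - adjacent = 5! - (5-1)!×2 = 120 - 48 = 72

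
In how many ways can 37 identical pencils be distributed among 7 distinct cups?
C(37+7-1, 7-1) = C(43, 6) = 6096454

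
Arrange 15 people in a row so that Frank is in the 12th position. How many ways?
Fix one position: (15-1)! = 87178291200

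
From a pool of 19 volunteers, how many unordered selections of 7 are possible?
C(19,7) = 19!/(7!×12!) = 50388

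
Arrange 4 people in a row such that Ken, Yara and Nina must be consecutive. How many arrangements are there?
Treat the 3 as one block: (4-3+1)! × 3! = 2 × 6 = 12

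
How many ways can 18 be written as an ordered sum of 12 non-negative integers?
C(18+12-1, 12-1) = C(29, 11) = 34597290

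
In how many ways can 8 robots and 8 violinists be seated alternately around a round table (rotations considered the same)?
Fix one of the robots: (8-1)! ways for the remaining robots, × 8! ways for the violinists = 5040 × 40320 = 203212800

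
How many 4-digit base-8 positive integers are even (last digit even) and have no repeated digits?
Last∈{0,2,4,6}. Last=0: 210. Last nonzero: 3×6×P(6,2) = 540. Total = 750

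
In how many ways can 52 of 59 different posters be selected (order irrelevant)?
C(59,52) = 59!/(52!×7!) = 341149446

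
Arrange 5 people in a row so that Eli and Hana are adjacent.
Treat as block: (5-1)! × 2! = 24 × 2 = 48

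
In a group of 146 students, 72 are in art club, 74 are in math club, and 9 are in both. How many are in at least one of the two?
|A∪B| = |A| + |B| - |A∩B| = 72 + 74 - 9 = 137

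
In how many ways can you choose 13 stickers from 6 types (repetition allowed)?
C(13+6-1, 6-1) = C(18, 5) = 8568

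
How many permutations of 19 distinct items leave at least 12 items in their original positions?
Exactly j fixed points: C(19,j)·!(19-j); sum over j ≥ 12 (derangement numbers via !m = (m-1)·(!(m-1) + !(m-2)): !0..!7 = 1, 0, 1, 2, 9, 44, 265, 1854). Σ_{j=12}^{19} C(19,j)·!(19-j) = C(19,12)·!7 + C(19,13)·!6 + C(19,14)·!5 + C(19,15)·!4 + C(19,16)·!3 + C(19,17)·!2 + C(19,18)·!1 + C(19,19)·!0 = 50388·1854 + 27132·265 + 11628·44 + 3876·9 + 969·2 + 171·1 + 19·0 + 1·1 = 101157958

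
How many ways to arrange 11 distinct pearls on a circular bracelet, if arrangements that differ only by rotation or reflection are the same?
(11-1)!/2 = 3628800/2 = 1814400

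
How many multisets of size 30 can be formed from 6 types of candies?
C(30+6-1, 6-1) = C(35, 5) = 324632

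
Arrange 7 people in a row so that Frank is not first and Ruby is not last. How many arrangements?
By inclusion-exclusion: 7! - 2×(7-1)! + (7-2)! = 5040 - 1440 + 120 = 3720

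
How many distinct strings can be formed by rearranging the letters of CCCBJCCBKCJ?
11! / (6! × 2! × 1! × 2!) = 13860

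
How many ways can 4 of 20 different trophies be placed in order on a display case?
P(20,4) = 20!/(20-4)! = 116280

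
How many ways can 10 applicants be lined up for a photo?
10! = 3628800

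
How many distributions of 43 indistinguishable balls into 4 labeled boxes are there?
C(43+4-1, 4-1) = C(46, 3) = 15180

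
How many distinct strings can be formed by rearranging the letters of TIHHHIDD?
8! / (1! × 3! × 2! × 2!) = 1680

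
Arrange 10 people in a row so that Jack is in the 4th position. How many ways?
Fix one position: (10-1)! = 362880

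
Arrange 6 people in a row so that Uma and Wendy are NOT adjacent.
Total - adjacent = 6! - (6-1)!×2 = 720 - 240 = 480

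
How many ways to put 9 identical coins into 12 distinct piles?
C(9+12-1, 12-1) = C(20, 11) = 167960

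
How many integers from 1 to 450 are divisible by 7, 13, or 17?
⌊450/7⌋+⌊450/13⌋+⌊450/17⌋ - ⌊450/91⌋-⌊450/119⌋-⌊450/221⌋ + ⌊450/1547⌋ = 64+34+26 - 4-3-2 + 0 = 115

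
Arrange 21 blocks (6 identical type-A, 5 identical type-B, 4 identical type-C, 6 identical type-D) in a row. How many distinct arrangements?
21! / (6! × 5! × 4! × 6!) = 34220506320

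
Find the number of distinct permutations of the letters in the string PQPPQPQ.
7! / (3! × 4!) = 35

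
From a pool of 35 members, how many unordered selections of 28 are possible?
C(35,28) = 35!/(28!×7!) = 6724520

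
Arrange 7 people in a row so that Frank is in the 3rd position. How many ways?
Fix one position: (7-1)! = 720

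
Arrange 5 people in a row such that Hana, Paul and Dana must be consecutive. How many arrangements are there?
Treat the 3 as one block: (5-3+1)! × 3! = 6 × 6 = 36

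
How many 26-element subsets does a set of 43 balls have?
C(43,26) = 43!/(26!×17!) = 421171648758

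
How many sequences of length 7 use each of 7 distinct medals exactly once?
7! = 5040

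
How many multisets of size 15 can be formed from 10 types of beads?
C(15+10-1, 10-1) = C(24, 9) = 1307504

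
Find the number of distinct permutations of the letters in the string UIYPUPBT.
8! / (1! × 1! × 1! × 2! × 2! × 1!) = 10080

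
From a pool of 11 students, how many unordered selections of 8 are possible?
C(11,8) = 11!/(8!×3!) = 165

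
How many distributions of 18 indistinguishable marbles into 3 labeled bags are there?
C(18+3-1, 3-1) = C(20, 2) = 190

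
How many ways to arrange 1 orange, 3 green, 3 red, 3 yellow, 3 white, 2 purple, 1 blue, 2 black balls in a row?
18! / (1! × 3! × 3! × 3! × 3! × 2! × 1! × 2!) = 1235025792000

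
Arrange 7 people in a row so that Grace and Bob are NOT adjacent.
Total - adjacent = 7! - (7-1)!×2 = 5040 - 1440 = 3600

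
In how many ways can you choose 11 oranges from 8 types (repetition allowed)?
C(11+8-1, 8-1) = C(18, 7) = 31824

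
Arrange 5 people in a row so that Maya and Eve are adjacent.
Treat as block: (5-1)! × 2! = 24 × 2 = 48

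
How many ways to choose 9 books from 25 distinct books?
C(25,9) = 25!/(9!×16!) = 2042975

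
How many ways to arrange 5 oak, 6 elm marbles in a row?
11! / (5! × 6!) = 462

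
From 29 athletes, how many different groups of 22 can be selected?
C(29,22) = 29!/(22!×7!) = 1560780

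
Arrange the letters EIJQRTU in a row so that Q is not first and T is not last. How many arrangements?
By inclusion-exclusion: 7! - 2×(7-1)! + (7-2)! = 5040 - 1440 + 120 = 3720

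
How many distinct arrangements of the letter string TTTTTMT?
7! / (1! × 6!) = 7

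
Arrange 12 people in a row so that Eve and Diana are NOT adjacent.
Total - adjacent = 12! - (12-1)!×2 = 479001600 - 79833600 = 399168000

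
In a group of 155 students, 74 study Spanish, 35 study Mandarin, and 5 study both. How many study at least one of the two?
|A∪B| = |A| + |B| - |A∩B| = 74 + 35 - 5 = 104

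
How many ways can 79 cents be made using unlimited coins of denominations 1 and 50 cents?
Coefficient of x^79 in 1/(1-x^1) · 1/(1-x^50). Use j coins of 50 for j = 0..⌊79/50⌋ = 1, the rest in 1s: 1 + 1 = 2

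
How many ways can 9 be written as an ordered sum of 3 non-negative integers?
C(9+3-1, 3-1) = C(11, 2) = 55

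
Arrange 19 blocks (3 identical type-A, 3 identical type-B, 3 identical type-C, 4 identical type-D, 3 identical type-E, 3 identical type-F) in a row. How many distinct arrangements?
19! / (3! × 3! × 3! × 4! × 3! × 3!) = 651819168000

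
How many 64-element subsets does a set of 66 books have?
C(66,64) = 66!/(64!×2!) = 2145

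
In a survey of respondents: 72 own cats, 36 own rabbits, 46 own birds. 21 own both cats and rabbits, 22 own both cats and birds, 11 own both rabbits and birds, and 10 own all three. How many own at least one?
|A∪B∪C| = 72+36+46-21-22-11+10 = 110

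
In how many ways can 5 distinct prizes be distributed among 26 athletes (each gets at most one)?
P(26,5) = 26!/(26-5)! = 7893600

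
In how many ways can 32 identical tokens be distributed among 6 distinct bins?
C(32+6-1, 6-1) = C(37, 5) = 435897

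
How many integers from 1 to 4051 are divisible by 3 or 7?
⌊4051/3⌋ + ⌊4051/7⌋ - ⌊4051/21⌋ = 1350 + 578 - 192 = 1736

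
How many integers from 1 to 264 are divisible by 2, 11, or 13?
⌊264/2⌋+⌊264/11⌋+⌊264/13⌋ - ⌊264/22⌋-⌊264/26⌋-⌊264/143⌋ + ⌊264/286⌋ = 132+24+20 - 12-10-1 + 0 = 153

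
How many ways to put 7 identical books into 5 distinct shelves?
C(7+5-1, 5-1) = C(11, 4) = 330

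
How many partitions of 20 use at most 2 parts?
By conjugation, equals partitions of 20 into parts ≤ 2. Let r_j(i) = number of partitions of i into parts ≤ j, for i = 0..20. r_1(i) = 1 for all i; r_j(i) = r_{j-1}(i) + r_j(i-j). Rows j = 2..2: ≤2: 1 1 2 2 3 3 4 4 5 5 6 6 7 7 8 8 9 9 10 10 11. r_2(20) = 11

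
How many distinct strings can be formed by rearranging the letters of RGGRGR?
6! / (3! × 3!) = 20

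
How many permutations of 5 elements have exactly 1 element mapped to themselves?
Choose the 1 fixed point C(5,1) = 5, derange the rest: !4 = Σ_{j=0}^{4} (-1)^j·4!/j! = 24 - 24 + 12 - 4 + 1 = 9. Product = 5 × 9 = 45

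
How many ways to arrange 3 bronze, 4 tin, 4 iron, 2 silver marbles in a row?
13! / (3! × 4! × 4! × 2!) = 900900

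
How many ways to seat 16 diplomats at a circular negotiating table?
Circular: fix one position, arrange the rest. (16-1)! = 1307674368000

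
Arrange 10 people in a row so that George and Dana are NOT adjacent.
Total - adjacent = 10! - (10-1)!×2 = 3628800 - 725760 = 2903040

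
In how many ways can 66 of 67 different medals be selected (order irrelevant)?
C(67,66) = 67!/(66!×1!) = 67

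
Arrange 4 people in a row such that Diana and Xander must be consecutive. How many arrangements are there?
Treat the 2 as one block: (4-2+1)! × 2! = 6 × 2 = 12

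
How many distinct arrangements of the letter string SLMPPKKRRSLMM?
13! / (2! × 2! × 2! × 2! × 3! × 2!) = 32432400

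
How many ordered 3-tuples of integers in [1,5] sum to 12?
Coefficient of x^12 in (x + x² + ... + x^5)^3. By inclusion-exclusion on dice exceeding 5: Σ_j (-1)^j C(3,j)·C(12-1-5j, 2) = C(3,0)·C(11,2) - C(3,1)·C(6,2) = 1·55 - 3·15 = 10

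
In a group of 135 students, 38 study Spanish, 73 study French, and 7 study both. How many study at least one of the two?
|A∪B| = |A| + |B| - |A∩B| = 38 + 73 - 7 = 104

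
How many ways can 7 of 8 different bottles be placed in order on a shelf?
P(8,7) = 8!/(8-7)! = 40320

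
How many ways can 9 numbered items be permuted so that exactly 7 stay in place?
Choose the 7 fixed points C(9,7) = 36, derange the rest: !2 = Σ_{j=0}^{2} (-1)^j·2!/j! = 2 - 2 + 1 = 1. Product = 36 × 1 = 36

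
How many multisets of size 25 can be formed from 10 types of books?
C(25+10-1, 10-1) = C(34, 9) = 52451256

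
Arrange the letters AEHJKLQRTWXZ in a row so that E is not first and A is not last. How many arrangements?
By inclusion-exclusion: 12! - 2×(12-1)! + (12-2)! = 479001600 - 79833600 + 3628800 = 402796800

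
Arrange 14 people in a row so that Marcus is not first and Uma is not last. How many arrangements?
By inclusion-exclusion: 14! - 2×(14-1)! + (14-2)! = 87178291200 - 12454041600 + 479001600 = 75203251200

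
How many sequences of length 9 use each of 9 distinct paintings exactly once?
9! = 362880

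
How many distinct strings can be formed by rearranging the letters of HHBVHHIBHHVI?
12! / (2! × 2! × 2! × 6!) = 83160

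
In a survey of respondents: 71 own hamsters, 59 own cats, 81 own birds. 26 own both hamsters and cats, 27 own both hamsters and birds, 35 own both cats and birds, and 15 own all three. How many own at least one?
|A∪B∪C| = 71+59+81-26-27-35+15 = 138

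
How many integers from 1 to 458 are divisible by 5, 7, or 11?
⌊458/5⌋+⌊458/7⌋+⌊458/11⌋ - ⌊458/35⌋-⌊458/55⌋-⌊458/77⌋ + ⌊458/385⌋ = 91+65+41 - 13-8-5 + 1 = 172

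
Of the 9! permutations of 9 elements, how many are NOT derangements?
Complement of the derangements. !9 = Σ_{j=0}^{9} (-1)^j·9!/j! = 362880 - 362880 + 181440 - 60480 + 15120 - 3024 + 504 - 72 + 9 - 1 = 133496. 9! - !9 = 362880 - 133496 = 229384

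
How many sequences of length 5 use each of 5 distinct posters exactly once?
5! = 120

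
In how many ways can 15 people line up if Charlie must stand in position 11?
Fix one position: (15-1)! = 87178291200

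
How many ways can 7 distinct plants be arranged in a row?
7! = 5040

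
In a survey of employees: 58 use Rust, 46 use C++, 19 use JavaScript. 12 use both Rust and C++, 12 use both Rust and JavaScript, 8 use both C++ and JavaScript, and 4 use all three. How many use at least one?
|A∪B∪C| = 58+46+19-12-12-8+4 = 95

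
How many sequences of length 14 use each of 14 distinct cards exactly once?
14! = 87178291200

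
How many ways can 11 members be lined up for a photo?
11! = 39916800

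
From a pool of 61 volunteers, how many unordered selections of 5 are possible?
C(61,5) = 61!/(5!×56!) = 5949147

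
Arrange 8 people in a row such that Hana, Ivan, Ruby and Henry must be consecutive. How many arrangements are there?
Treat the 4 as one block: (8-4+1)! × 4! = 120 × 24 = 2880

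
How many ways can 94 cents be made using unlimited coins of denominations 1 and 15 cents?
Coefficient of x^94 in 1/(1-x^1) · 1/(1-x^15). Use j coins of 15 for j = 0..⌊94/15⌋ = 6, the rest in 1s: 6 + 1 = 7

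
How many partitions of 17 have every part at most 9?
Let r_j(i) = number of partitions of i into parts ≤ j, for i = 0..17. r_1(i) = 1 for all i; r_j(i) = r_{j-1}(i) + r_j(i-j). Rows j = 2..9: ≤2: 1 1 2 2 3 3 4 4 5 5 6 6 7 7 8 8 9 9; ≤3: 1 1 2 3 4 5 7 8 10 12 14 16 19 21 24 27 30 33; ≤4: 1 1 2 3 5 6 9 11 15 18 23 27 34 39 47 54 64 72; ≤5: 1 1 2 3 5 7 10 13 18 23 30 37 47 57 70 84 101 119; ≤6: 1 1 2 3 5 7 11 14 20 26 35 44 58 71 90 110 136 163; ≤7: 1 1 2 3 5 7 11 15 21 28 38 49 65 82 105 131 164 201; ≤8: 1 1 2 3 5 7 11 15 22 29 40 52 70 89 116 146 186 230; ≤9: 1 1 2 3 5 7 11 15 22 30 41 54 73 94 123 157 201 252. r_9(17) = 252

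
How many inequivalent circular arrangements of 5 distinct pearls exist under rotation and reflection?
(5-1)!/2 = 24/2 = 12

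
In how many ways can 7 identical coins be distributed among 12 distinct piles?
C(7+12-1, 12-1) = C(18, 11) = 31824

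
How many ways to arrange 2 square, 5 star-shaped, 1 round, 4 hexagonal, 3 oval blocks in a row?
15! / (2! × 5! × 1! × 4! × 3!) = 37837800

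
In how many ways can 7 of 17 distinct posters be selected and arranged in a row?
P(17,7) = 17!/(17-7)! = 98017920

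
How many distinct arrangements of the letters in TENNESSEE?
9! / (1! × 4! × 2! × 2!) = 3780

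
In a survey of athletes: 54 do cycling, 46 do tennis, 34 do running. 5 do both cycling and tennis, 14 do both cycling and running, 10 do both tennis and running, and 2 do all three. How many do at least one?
|A∪B∪C| = 54+46+34-5-14-10+2 = 107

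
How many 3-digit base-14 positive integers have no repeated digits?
First digit: 13 choices (nonzero). Then descending: 13 × 13 × 12 = 2028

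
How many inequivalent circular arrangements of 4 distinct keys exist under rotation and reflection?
(4-1)!/2 = 6/2 = 3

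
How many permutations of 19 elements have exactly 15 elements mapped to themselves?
Choose the 15 fixed points C(19,15) = 3876, derange the rest: !4 = Σ_{j=0}^{4} (-1)^j·4!/j! = 24 - 24 + 12 - 4 + 1 = 9. Product = 3876 × 9 = 34884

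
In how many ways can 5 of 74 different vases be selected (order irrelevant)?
C(74,5) = 74!/(5!×69!) = 16108764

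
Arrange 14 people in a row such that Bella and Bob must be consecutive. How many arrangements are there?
Treat the 2 as one block: (14-2+1)! × 2! = 6227020800 × 2 = 12454041600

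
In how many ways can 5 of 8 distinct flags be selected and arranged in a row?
P(8,5) = 8!/(8-5)! = 6720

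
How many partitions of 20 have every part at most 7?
Let r_j(i) = number of partitions of i into parts ≤ j, for i = 0..20. r_1(i) = 1 for all i; r_j(i) = r_{j-1}(i) + r_j(i-j). Rows j = 2..7: ≤2: 1 1 2 2 3 3 4 4 5 5 6 6 7 7 8 8 9 9 10 10 11; ≤3: 1 1 2 3 4 5 7 8 10 12 14 16 19 21 24 27 30 33 37 40 44; ≤4: 1 1 2 3 5 6 9 11 15 18 23 27 34 39 47 54 64 72 84 94 108; ≤5: 1 1 2 3 5 7 10 13 18 23 30 37 47 57 70 84 101 119 141 164 192; ≤6: 1 1 2 3 5 7 11 14 20 26 35 44 58 71 90 110 136 163 199 235 282; ≤7: 1 1 2 3 5 7 11 15 21 28 38 49 65 82 105 131 164 201 248 300 364. r_7(20) = 364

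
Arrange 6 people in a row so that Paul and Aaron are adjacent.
Treat as block: (6-1)! × 2! = 120 × 2 = 240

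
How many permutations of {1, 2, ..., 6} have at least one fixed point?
Complement of the derangements. !6 = Σ_{j=0}^{6} (-1)^j·6!/j! = 720 - 720 + 360 - 120 + 30 - 6 + 1 = 265. 6! - !6 = 720 - 265 = 455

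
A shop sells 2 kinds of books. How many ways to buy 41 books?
C(41+2-1, 2-1) = C(42, 1) = 42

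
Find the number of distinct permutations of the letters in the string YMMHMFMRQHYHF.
13! / (1! × 4! × 1! × 3! × 2! × 2!) = 10810800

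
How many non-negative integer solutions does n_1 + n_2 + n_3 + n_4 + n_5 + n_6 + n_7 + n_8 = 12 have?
C(12+8-1, 8-1) = C(19, 7) = 50388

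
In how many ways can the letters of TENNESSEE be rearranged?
9! / (1! × 4! × 2! × 2!) = 3780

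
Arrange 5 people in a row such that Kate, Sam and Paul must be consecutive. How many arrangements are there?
Treat the 3 as one block: (5-3+1)! × 3! = 6 × 6 = 36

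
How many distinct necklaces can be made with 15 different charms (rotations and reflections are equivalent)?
(15-1)!/2 = 87178291200/2 = 43589145600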